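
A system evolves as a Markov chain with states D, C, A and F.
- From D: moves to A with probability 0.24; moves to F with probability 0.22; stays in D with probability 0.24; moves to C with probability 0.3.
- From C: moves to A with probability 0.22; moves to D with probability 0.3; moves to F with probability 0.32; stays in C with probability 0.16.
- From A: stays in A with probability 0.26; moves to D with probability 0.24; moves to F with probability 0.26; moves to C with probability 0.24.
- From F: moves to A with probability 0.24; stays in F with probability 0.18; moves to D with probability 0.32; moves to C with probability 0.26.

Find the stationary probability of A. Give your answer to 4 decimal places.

Let the stationary distribution be π with π = πP and π_1 + π_2 + π_3 + π_4 = 1.
π_1 = 0.24·π_1 + 0.3·π_2 + 0.24·π_3 + 0.32·π_4
π_2 = 0.3·π_1 + 0.16·π_2 + 0.24·π_3 + 0.26·π_4
π_3 = 0.24·π_1 + 0.22·π_2 + 0.26·π_3 + 0.24·π_4
Solving with the normalization constraint gives π = (0.2740, 0.2420, 0.2400, 0.2440).
So the stationary probability of A is 0.2400.

0.2400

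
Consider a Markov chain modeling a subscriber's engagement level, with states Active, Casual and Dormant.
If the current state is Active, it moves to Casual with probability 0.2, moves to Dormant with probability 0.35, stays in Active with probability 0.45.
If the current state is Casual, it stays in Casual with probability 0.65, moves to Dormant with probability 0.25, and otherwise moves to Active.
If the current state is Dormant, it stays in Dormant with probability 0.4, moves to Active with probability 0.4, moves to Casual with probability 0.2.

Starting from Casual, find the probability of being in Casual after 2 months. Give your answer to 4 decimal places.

0.4925

Sum over the intermediate state after 1 month:
P = P(Casual→Active)·P(Active→Casual) + P(Casual→Casual)·P(Casual→Casual) + P(Casual→Dormant)·P(Dormant→Casual)
  = 0.1×0.2 + 0.65×0.65 + 0.25×0.2
  = 0.0200 + 0.4225 + 0.0500 = 0.4925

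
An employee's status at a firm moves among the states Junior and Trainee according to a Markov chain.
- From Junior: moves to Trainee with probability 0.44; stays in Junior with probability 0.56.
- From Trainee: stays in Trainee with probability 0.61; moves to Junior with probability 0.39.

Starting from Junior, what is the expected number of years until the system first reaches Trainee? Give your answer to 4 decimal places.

Let t(s) be the expected number of years to first reach Trainee from state s, with t(Trainee) = 0. Conditioning on the first year:
t(Junior) = 1 + 0.56·t(Junior)
Solving: t(Junior) = 2.2727.
Expected years from Junior to Trainee: 2.2727.

2.2727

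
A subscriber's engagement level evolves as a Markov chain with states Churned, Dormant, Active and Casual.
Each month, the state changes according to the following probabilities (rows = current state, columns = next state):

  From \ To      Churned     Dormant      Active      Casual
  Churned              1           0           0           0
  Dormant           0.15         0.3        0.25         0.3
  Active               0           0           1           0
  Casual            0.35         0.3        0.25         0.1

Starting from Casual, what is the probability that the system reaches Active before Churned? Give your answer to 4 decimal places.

0.4630

Let h(s) be the probability of absorption at Active starting from transient state s. Then h(Active) = 1 and h(Churned) = 0. By first-step analysis:
h(Dormant) = 0.15·0 + 0.3·h(Dormant) + 0.25·1 + 0.3·h(Casual)
h(Casual) = 0.35·0 + 0.3·h(Dormant) + 0.25·1 + 0.1·h(Casual)
Solving: h(Dormant) = 0.5556, h(Casual) = 0.4630.
Starting from Casual, the probability is 0.4630.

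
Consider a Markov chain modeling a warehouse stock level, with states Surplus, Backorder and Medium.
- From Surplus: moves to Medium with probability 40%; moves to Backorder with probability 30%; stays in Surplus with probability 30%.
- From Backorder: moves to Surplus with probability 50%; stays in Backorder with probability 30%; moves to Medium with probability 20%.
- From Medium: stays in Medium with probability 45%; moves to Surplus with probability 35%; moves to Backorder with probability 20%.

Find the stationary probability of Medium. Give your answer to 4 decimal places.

0.3656

Let the stationary distribution be π with π = πP and π_1 + π_2 + π_3 = 1.
π_1 = 0.3·π_1 + 0.5·π_2 + 0.35·π_3
π_2 = 0.3·π_1 + 0.3·π_2 + 0.2·π_3
Solving with the normalization constraint gives π = (0.3710, 0.2634, 0.3656).
So the stationary probability of Medium is 0.3656.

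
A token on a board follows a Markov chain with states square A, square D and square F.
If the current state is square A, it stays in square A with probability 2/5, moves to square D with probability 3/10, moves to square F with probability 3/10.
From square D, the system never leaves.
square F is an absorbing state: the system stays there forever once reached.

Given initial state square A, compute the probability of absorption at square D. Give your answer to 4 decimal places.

Let h(s) be the probability of absorption at square D starting from transient state s. Then h(square D) = 1 and h(square F) = 0. By first-step analysis:
h(square A) = 0.4·h(square A) + 0.3·1 + 0.3·0
Solving: h(square A) = 0.5000.
Starting from square A, the probability is 0.5000.

0.5000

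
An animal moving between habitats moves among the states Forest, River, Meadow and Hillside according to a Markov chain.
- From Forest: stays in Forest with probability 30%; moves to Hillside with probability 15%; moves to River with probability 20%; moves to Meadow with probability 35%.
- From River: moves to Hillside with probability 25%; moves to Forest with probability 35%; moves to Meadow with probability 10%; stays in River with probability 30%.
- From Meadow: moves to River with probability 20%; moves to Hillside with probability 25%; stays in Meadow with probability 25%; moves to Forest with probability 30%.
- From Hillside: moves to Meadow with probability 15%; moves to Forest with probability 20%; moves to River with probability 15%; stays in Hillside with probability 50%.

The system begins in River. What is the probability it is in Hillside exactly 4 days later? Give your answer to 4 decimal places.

0.2943

Propagate the distribution vector 4 days from River.
After 0 days: (0.0000, 1.0000, 0.0000, 0.0000)
After 1 day: (0.3500, 0.3000, 0.1000, 0.2500)
After 2 days: (0.2900, 0.2175, 0.2150, 0.2775)
After 3 days: (0.2831, 0.2079, 0.2186, 0.2904)
After 4 days: (0.2814, 0.2063, 0.2181, 0.2943)
P(in Hillside after 4 days) = 0.2943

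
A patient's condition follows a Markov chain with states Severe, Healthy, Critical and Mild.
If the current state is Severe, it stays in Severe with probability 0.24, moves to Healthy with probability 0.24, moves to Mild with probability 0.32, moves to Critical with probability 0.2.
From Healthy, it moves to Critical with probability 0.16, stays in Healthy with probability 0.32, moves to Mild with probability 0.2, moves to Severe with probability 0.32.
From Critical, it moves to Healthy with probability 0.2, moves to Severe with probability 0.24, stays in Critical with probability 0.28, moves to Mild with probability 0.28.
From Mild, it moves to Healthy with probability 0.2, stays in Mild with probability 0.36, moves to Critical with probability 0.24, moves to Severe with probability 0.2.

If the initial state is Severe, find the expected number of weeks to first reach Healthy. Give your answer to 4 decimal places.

4.5915

Let t(s) be the expected number of weeks to first reach Healthy from state s, with t(Healthy) = 0. Conditioning on the first week:
t(Severe) = 1 + 0.24·t(Severe) + 0.2·t(Critical) + 0.32·t(Mild)
t(Critical) = 1 + 0.24·t(Severe) + 0.28·t(Critical) + 0.28·t(Mild)
t(Mild) = 1 + 0.2·t(Severe) + 0.24·t(Critical) + 0.36·t(Mild)
Solving: t(Severe) = 4.5915, t(Critical) = 4.7825, t(Mild) = 4.7908.
Expected weeks from Severe to Healthy: 4.5915.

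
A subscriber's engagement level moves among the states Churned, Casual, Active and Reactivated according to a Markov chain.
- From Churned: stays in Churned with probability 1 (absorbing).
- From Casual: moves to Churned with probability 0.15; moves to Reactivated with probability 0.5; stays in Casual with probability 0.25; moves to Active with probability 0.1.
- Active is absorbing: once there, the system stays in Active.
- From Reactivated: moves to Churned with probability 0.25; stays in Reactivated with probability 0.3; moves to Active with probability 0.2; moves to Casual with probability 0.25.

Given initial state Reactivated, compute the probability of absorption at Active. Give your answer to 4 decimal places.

Let h(s) be the probability of absorption at Active starting from transient state s. Then h(Active) = 1 and h(Churned) = 0. By first-step analysis:
h(Casual) = 0.15·0 + 0.25·h(Casual) + 0.1·1 + 0.5·h(Reactivated)
h(Reactivated) = 0.25·0 + 0.25·h(Casual) + 0.2·1 + 0.3·h(Reactivated)
Solving: h(Casual) = 0.4250, h(Reactivated) = 0.4375.
Starting from Reactivated, the probability is 0.4375.

0.4375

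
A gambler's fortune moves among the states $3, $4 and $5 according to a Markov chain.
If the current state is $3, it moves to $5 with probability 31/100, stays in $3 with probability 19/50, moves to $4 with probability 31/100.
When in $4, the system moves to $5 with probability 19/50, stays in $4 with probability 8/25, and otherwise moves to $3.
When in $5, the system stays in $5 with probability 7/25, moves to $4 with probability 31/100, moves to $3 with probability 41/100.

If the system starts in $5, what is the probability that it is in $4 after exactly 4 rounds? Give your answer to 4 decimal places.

0.3131

Propagate the distribution vector 4 rounds from $5.
After 0 rounds: (0.0000, 0.0000, 1.0000)
After 1 round: (0.4100, 0.3100, 0.2800)
After 2 rounds: (0.3636, 0.3131, 0.3233)
After 3 rounds: (0.3647, 0.3131, 0.3222)
After 4 rounds: (0.3646, 0.3131, 0.3223)
P(in $4 after 4 rounds) = 0.3131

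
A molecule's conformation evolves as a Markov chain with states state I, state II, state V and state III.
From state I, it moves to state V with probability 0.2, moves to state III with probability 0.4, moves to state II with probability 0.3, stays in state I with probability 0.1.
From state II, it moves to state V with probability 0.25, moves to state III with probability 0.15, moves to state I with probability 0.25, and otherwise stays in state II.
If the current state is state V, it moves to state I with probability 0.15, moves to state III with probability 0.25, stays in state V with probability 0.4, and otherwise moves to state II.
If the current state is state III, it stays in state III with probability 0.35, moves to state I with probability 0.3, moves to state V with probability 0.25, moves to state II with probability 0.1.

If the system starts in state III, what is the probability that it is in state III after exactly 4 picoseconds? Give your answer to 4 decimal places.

Propagate the distribution vector 4 picoseconds from state III.
After 0 picoseconds: (0.0000, 0.0000, 0.0000, 1.0000)
After 1 picosecond: (0.3000, 0.1000, 0.2500, 0.3500)
After 2 picoseconds: (0.1975, 0.2100, 0.2725, 0.3200)
After 3 picoseconds: (0.2091, 0.2193, 0.2810, 0.2906)
After 4 picoseconds: (0.2051, 0.2247, 0.2817, 0.2885)
P(in state III after 4 picoseconds) = 0.2885

0.2885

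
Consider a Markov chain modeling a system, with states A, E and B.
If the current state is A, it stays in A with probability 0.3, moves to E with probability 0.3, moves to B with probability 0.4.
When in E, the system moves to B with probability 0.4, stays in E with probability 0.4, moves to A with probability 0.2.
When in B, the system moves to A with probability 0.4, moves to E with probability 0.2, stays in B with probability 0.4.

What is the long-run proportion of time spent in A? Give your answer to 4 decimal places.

0.3111

Let the stationary distribution be π with π = πP and π_1 + π_2 + π_3 = 1.
π_1 = 0.3·π_1 + 0.2·π_2 + 0.4·π_3
π_2 = 0.3·π_1 + 0.4·π_2 + 0.2·π_3
Solving with the normalization constraint gives π = (0.3111, 0.2889, 0.4000).
So the stationary probability of A is 0.3111.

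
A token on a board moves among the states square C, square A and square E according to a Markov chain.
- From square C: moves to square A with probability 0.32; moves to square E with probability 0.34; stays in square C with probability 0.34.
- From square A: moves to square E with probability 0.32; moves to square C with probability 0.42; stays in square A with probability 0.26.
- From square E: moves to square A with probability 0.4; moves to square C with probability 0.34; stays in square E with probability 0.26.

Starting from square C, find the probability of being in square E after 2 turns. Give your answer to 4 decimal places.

0.3064

Sum over the intermediate state after 1 turn:
P = P(square C→square C)·P(square C→square E) + P(square C→square A)·P(square A→square E) + P(square C→square E)·P(square E→square E)
  = 0.34×0.34 + 0.32×0.32 + 0.34×0.26
  = 0.1156 + 0.1024 + 0.0884 = 0.3064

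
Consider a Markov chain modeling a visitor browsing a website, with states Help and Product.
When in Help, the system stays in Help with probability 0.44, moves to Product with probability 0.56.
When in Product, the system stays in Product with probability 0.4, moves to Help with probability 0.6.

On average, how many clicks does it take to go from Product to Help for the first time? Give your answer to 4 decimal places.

Let t(s) be the expected number of clicks to first reach Help from state s, with t(Help) = 0. Conditioning on the first click:
t(Product) = 1 + 0.4·t(Product)
Solving: t(Product) = 1.6667.
Expected clicks from Product to Help: 1.6667.

1.6667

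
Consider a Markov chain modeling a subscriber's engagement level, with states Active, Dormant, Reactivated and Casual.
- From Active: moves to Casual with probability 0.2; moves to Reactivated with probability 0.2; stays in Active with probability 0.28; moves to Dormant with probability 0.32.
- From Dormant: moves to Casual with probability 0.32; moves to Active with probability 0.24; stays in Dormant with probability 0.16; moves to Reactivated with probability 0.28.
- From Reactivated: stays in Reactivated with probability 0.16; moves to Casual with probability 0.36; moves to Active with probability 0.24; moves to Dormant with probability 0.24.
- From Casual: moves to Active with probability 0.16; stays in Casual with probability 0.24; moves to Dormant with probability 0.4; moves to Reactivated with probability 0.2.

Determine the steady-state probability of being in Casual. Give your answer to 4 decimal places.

Let the stationary distribution be π with π = πP and π_1 + π_2 + π_3 + π_4 = 1.
π_1 = 0.28·π_1 + 0.24·π_2 + 0.24·π_3 + 0.16·π_4
π_2 = 0.32·π_1 + 0.16·π_2 + 0.24·π_3 + 0.4·π_4
π_3 = 0.2·π_1 + 0.28·π_2 + 0.16·π_3 + 0.2·π_4
Solving with the normalization constraint gives π = (0.2267, 0.2804, 0.2139, 0.2790).
So the stationary probability of Casual is 0.2790.

0.2790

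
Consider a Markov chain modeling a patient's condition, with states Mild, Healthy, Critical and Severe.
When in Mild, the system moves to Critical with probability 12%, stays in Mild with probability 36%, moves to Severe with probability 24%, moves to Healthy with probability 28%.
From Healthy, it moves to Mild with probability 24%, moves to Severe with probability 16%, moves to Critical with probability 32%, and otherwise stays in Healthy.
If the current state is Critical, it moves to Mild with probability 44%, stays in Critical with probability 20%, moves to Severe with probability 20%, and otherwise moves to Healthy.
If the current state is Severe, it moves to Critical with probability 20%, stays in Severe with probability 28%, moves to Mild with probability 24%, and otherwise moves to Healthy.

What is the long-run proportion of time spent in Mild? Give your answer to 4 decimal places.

Let the stationary distribution be π with π = πP and π_1 + π_2 + π_3 + π_4 = 1.
π_1 = 0.36·π_1 + 0.24·π_2 + 0.44·π_3 + 0.24·π_4
π_2 = 0.28·π_1 + 0.28·π_2 + 0.16·π_3 + 0.28·π_4
π_3 = 0.12·π_1 + 0.32·π_2 + 0.2·π_3 + 0.2·π_4
Solving with the normalization constraint gives π = (0.3193, 0.2554, 0.2051, 0.2202).
So the stationary probability of Mild is 0.3193.

0.3193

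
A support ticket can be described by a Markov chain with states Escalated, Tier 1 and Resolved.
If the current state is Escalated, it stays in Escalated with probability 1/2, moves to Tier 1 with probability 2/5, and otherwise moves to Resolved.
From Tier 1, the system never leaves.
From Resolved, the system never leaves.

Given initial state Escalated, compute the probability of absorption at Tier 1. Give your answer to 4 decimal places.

Let h(s) be the probability of absorption at Tier 1 starting from transient state s. Then h(Tier 1) = 1 and h(Resolved) = 0. By first-step analysis:
h(Escalated) = 0.5·h(Escalated) + 0.4·1 + 0.1·0
Solving: h(Escalated) = 0.8000.
Starting from Escalated, the probability is 0.8000.

0.8000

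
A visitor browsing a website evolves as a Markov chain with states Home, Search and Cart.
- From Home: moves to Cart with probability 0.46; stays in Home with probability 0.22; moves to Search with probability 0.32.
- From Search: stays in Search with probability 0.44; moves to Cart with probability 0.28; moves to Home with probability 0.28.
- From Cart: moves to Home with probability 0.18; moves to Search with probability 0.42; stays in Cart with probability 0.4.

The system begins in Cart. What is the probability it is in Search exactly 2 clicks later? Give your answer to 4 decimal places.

0.4104

Sum over the intermediate state after 1 click:
P = P(Cart→Home)·P(Home→Search) + P(Cart→Search)·P(Search→Search) + P(Cart→Cart)·P(Cart→Search)
  = 0.18×0.32 + 0.42×0.44 + 0.4×0.42
  = 0.0576 + 0.1848 + 0.1680 = 0.4104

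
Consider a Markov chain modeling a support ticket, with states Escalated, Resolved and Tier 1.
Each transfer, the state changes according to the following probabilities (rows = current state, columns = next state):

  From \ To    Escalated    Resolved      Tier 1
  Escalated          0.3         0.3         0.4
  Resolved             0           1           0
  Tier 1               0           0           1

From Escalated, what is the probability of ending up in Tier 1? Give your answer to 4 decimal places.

Let h(s) be the probability of absorption at Tier 1 starting from transient state s. Then h(Tier 1) = 1 and h(Resolved) = 0. By first-step analysis:
h(Escalated) = 0.3·h(Escalated) + 0.3·0 + 0.4·1
Solving: h(Escalated) = 0.5714.
Starting from Escalated, the probability is 0.5714.

0.5714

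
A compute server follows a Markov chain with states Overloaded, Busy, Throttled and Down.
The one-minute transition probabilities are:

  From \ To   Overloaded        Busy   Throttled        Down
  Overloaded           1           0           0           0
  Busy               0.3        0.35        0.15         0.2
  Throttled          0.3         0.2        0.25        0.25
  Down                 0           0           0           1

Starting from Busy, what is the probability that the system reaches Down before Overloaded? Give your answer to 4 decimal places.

0.4098

Let h(s) be the probability of absorption at Down starting from transient state s. Then h(Down) = 1 and h(Overloaded) = 0. By first-step analysis:
h(Busy) = 0.3·0 + 0.35·h(Busy) + 0.15·h(Throttled) + 0.2·1
h(Throttled) = 0.3·0 + 0.2·h(Busy) + 0.25·h(Throttled) + 0.25·1
Solving: h(Busy) = 0.4098, h(Throttled) = 0.4426.
Starting from Busy, the probability is 0.4098.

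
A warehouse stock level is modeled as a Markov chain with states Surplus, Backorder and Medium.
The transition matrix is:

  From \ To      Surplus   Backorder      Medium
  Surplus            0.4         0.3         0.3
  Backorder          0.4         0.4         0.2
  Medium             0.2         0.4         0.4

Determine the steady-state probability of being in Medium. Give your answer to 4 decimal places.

Let the stationary distribution be π with π = πP and π_1 + π_2 + π_3 = 1.
π_1 = 0.4·π_1 + 0.4·π_2 + 0.2·π_3
π_2 = 0.3·π_1 + 0.4·π_2 + 0.4·π_3
Solving with the normalization constraint gives π = (0.3415, 0.3659, 0.2927).
So the stationary probability of Medium is 0.2927.

0.2927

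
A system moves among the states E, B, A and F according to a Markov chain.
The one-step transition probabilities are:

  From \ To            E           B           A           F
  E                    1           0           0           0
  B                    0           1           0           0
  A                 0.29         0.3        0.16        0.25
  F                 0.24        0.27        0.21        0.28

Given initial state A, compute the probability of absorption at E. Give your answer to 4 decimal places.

Let h(s) be the probability of absorption at E starting from transient state s. Then h(E) = 1 and h(B) = 0. By first-step analysis:
h(A) = 0.29·1 + 0.3·0 + 0.16·h(A) + 0.25·h(F)
h(F) = 0.24·1 + 0.27·0 + 0.21·h(A) + 0.28·h(F)
Solving: h(A) = 0.4867, h(F) = 0.4753.
Starting from A, the probability is 0.4867.

0.4867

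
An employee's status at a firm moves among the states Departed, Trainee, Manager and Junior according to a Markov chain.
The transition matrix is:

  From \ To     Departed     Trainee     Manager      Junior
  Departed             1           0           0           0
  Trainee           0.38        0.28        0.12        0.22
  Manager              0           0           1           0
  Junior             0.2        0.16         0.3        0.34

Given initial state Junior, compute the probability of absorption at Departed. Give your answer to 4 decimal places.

Let h(s) be the probability of absorption at Departed starting from transient state s. Then h(Departed) = 1 and h(Manager) = 0. By first-step analysis:
h(Trainee) = 0.38·1 + 0.28·h(Trainee) + 0.12·0 + 0.22·h(Junior)
h(Junior) = 0.2·1 + 0.16·h(Trainee) + 0.3·0 + 0.34·h(Junior)
Solving: h(Trainee) = 0.6700, h(Junior) = 0.4655.
Starting from Junior, the probability is 0.4655.

0.4655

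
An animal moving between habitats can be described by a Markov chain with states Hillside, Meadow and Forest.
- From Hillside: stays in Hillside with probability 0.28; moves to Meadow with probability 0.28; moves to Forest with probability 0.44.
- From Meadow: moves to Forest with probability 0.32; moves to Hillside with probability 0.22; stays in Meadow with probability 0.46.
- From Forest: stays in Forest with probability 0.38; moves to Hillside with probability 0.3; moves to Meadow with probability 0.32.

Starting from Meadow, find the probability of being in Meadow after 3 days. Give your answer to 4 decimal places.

0.3622

Propagate the distribution vector 3 days from Meadow.
After 0 days: (0.0000, 1.0000, 0.0000)
After 1 day: (0.2200, 0.4600, 0.3200)
After 2 days: (0.2588, 0.3756, 0.3656)
After 3 days: (0.2648, 0.3622, 0.3730)
P(in Meadow after 3 days) = 0.3622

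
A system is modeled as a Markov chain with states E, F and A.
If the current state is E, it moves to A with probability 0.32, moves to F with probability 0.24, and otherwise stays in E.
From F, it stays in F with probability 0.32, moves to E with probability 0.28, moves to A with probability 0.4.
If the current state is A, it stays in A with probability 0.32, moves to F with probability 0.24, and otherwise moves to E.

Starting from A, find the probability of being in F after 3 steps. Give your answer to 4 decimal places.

Propagate the distribution vector 3 steps from A.
After 0 steps: (0.0000, 0.0000, 1.0000)
After 1 step: (0.4400, 0.2400, 0.3200)
After 2 steps: (0.4016, 0.2592, 0.3392)
After 3 steps: (0.3985, 0.2607, 0.3407)
P(in F after 3 steps) = 0.2607

0.2607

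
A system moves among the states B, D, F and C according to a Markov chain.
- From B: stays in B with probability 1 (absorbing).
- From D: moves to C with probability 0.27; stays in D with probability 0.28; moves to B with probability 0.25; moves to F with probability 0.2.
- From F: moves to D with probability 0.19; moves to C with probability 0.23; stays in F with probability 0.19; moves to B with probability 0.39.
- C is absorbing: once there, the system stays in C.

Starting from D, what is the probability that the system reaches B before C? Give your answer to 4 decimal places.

0.5145

Let h(s) be the probability of absorption at B starting from transient state s. Then h(B) = 1 and h(C) = 0. By first-step analysis:
h(D) = 0.25·1 + 0.28·h(D) + 0.2·h(F) + 0.27·0
h(F) = 0.39·1 + 0.19·h(D) + 0.19·h(F) + 0.23·0
Solving: h(D) = 0.5145, h(F) = 0.6022.
Starting from D, the probability is 0.5145.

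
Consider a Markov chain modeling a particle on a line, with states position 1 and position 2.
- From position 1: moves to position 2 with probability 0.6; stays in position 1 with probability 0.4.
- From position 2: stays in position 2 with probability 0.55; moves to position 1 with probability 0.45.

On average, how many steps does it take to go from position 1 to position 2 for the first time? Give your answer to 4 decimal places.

Let t(s) be the expected number of steps to first reach position 2 from state s, with t(position 2) = 0. Conditioning on the first step:
t(position 1) = 1 + 0.4·t(position 1)
Solving: t(position 1) = 1.6667.
Expected steps from position 1 to position 2: 1.6667.

1.6667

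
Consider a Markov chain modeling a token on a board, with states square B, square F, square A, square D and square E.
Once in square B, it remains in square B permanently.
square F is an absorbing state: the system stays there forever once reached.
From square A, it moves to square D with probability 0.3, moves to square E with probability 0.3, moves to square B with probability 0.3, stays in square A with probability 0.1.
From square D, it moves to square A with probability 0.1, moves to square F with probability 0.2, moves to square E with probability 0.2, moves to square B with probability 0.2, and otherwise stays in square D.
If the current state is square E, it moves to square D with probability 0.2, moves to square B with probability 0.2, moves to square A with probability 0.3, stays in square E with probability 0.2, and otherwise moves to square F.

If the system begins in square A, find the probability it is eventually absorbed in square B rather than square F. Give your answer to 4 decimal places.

0.7563

Let h(s) be the probability of absorption at square B starting from transient state s. Then h(square B) = 1 and h(square F) = 0. By first-step analysis:
h(square A) = 0.3·1 + 0.1·h(square A) + 0.3·h(square D) + 0.3·h(square E)
h(square D) = 0.2·1 + 0.2·0 + 0.1·h(square A) + 0.3·h(square D) + 0.2·h(square E)
h(square E) = 0.2·1 + 0.1·0 + 0.3·h(square A) + 0.2·h(square D) + 0.2·h(square E)
Solving: h(square A) = 0.7563, h(square D) = 0.5882, h(square E) = 0.6807.
Starting from square A, the probability is 0.7563.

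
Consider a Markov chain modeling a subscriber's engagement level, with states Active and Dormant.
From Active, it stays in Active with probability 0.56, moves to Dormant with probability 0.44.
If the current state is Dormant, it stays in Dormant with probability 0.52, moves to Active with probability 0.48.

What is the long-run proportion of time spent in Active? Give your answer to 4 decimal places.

0.5217

Let the stationary distribution be π with π = πP and π_1 + π_2 = 1.
π_1 = 0.56·π_1 + 0.48·π_2
Solving with the normalization constraint gives π = (0.5217, 0.4783).
So the stationary probability of Active is 0.5217.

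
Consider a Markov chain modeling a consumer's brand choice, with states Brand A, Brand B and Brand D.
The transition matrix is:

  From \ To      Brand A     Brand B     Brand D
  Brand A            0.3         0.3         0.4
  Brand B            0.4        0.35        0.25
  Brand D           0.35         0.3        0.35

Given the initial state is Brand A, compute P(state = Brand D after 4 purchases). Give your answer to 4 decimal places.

Propagate the distribution vector 4 purchases from Brand A.
After 0 purchases: (1.0000, 0.0000, 0.0000)
After 1 purchase: (0.3000, 0.3000, 0.4000)
After 2 purchases: (0.3500, 0.3150, 0.3350)
After 3 purchases: (0.3483, 0.3158, 0.3360)
After 4 purchases: (0.3484, 0.3158, 0.3358)
P(in Brand D after 4 purchases) = 0.3358

0.3358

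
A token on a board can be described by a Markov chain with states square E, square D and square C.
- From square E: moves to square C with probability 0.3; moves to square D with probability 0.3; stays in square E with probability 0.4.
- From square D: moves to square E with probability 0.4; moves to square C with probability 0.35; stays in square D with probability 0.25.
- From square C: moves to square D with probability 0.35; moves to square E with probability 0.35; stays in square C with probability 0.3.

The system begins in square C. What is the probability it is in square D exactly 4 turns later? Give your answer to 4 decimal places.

0.3007

Propagate the distribution vector 4 turns from square C.
After 0 turns: (0.0000, 0.0000, 1.0000)
After 1 turn: (0.3500, 0.3500, 0.3000)
After 2 turns: (0.3850, 0.2975, 0.3175)
After 3 turns: (0.3841, 0.3010, 0.3149)
After 4 turns: (0.3843, 0.3007, 0.3151)
P(in square D after 4 turns) = 0.3007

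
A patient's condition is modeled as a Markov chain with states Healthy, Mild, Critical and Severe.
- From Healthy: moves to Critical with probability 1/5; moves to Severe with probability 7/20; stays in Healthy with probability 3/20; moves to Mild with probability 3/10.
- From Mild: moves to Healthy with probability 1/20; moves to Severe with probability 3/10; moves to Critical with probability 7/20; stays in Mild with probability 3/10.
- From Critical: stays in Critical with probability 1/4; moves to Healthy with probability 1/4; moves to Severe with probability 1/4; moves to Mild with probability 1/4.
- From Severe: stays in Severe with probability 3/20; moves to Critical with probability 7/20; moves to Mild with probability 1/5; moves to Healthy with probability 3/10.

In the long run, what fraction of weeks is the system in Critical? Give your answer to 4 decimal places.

0.2920

Let the stationary distribution be π with π = πP and π_1 + π_2 + π_3 + π_4 = 1.
π_1 = 0.15·π_1 + 0.05·π_2 + 0.25·π_3 + 0.3·π_4
π_2 = 0.3·π_1 + 0.3·π_2 + 0.25·π_3 + 0.2·π_4
π_3 = 0.2·π_1 + 0.35·π_2 + 0.25·π_3 + 0.35·π_4
Solving with the normalization constraint gives π = (0.1917, 0.2597, 0.2920, 0.2565).
So the stationary probability of Critical is 0.2920.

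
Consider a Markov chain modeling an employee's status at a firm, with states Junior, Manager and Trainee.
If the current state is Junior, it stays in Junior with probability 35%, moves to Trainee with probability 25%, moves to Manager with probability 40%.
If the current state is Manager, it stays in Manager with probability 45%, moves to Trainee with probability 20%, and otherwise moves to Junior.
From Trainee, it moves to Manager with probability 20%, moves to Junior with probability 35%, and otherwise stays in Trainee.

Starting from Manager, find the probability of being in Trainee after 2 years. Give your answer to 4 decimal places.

0.2675

Sum over the intermediate state after 1 year:
P = P(Manager→Junior)·P(Junior→Trainee) + P(Manager→Manager)·P(Manager→Trainee) + P(Manager→Trainee)·P(Trainee→Trainee)
  = 0.35×0.25 + 0.45×0.2 + 0.2×0.45
  = 0.0875 + 0.0900 + 0.0900 = 0.2675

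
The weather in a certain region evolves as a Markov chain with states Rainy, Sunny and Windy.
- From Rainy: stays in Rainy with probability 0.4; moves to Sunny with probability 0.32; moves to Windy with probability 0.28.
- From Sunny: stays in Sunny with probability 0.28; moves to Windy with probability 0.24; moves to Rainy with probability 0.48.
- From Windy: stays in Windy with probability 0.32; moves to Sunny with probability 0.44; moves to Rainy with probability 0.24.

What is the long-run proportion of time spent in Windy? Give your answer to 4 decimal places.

0.2775

Let the stationary distribution be π with π = πP and π_1 + π_2 + π_3 = 1.
π_1 = 0.4·π_1 + 0.48·π_2 + 0.24·π_3
π_2 = 0.32·π_1 + 0.28·π_2 + 0.44·π_3
Solving with the normalization constraint gives π = (0.3828, 0.3397, 0.2775).
So the stationary probability of Windy is 0.2775.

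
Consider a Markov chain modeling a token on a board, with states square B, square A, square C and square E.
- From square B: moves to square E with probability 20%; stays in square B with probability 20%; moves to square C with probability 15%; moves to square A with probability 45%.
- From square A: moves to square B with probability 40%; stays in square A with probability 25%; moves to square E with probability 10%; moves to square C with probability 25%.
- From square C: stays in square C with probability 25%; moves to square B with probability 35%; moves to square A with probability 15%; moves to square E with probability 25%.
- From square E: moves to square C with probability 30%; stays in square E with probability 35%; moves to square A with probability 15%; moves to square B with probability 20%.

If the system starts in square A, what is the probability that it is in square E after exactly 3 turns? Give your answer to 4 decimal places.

0.2116

Propagate the distribution vector 3 turns from square A.
After 0 turns: (0.0000, 1.0000, 0.0000, 0.0000)
After 1 turn: (0.4000, 0.2500, 0.2500, 0.1000)
After 2 turns: (0.2875, 0.2950, 0.2150, 0.2025)
After 3 turns: (0.2913, 0.2658, 0.2314, 0.2116)
P(in square E after 3 turns) = 0.2116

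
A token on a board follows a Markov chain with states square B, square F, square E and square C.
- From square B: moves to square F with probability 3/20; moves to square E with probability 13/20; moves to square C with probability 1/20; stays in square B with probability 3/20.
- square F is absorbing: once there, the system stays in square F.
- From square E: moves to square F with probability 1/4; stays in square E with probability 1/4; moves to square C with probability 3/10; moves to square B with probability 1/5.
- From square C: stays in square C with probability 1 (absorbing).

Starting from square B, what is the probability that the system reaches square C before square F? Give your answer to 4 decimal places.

Let h(s) be the probability of absorption at square C starting from transient state s. Then h(square C) = 1 and h(square F) = 0. By first-step analysis:
h(square B) = 0.15·h(square B) + 0.15·0 + 0.65·h(square E) + 0.05·1
h(square E) = 0.2·h(square B) + 0.25·0 + 0.25·h(square E) + 0.3·1
Solving: h(square B) = 0.4581, h(square E) = 0.5222.
Starting from square B, the probability is 0.4581.

0.4581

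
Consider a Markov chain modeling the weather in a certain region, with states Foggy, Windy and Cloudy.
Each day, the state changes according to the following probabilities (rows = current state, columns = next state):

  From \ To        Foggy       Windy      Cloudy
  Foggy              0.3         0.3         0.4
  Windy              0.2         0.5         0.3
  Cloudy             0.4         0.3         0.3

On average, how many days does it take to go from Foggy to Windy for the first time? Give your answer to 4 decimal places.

3.3333

Let t(s) be the expected number of days to first reach Windy from state s, with t(Windy) = 0. Conditioning on the first day:
t(Foggy) = 1 + 0.3·t(Foggy) + 0.4·t(Cloudy)
t(Cloudy) = 1 + 0.4·t(Foggy) + 0.3·t(Cloudy)
Solving: t(Foggy) = 3.3333, t(Cloudy) = 3.3333.
Expected days from Foggy to Windy: 3.3333.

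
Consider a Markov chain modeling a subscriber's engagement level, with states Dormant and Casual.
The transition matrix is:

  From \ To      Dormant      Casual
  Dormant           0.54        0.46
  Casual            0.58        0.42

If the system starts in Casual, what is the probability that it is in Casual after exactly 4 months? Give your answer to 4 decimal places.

Propagate the distribution vector 4 months from Casual.
After 0 months: (0.0000, 1.0000)
After 1 month: (0.5800, 0.4200)
After 2 months: (0.5568, 0.4432)
After 3 months: (0.5577, 0.4423)
After 4 months: (0.5577, 0.4423)
P(in Casual after 4 months) = 0.4423

0.4423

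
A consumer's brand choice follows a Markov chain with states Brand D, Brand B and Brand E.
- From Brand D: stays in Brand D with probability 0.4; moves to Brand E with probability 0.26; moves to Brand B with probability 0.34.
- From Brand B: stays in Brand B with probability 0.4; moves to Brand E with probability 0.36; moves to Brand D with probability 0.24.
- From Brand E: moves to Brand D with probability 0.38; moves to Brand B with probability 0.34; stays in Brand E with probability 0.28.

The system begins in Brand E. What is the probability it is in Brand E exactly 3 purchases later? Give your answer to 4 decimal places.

Propagate the distribution vector 3 purchases from Brand E.
After 0 purchases: (0.0000, 0.0000, 1.0000)
After 1 purchase: (0.3800, 0.3400, 0.2800)
After 2 purchases: (0.3400, 0.3604, 0.2996)
After 3 purchases: (0.3363, 0.3616, 0.3020)
P(in Brand E after 3 purchases) = 0.3020

0.3020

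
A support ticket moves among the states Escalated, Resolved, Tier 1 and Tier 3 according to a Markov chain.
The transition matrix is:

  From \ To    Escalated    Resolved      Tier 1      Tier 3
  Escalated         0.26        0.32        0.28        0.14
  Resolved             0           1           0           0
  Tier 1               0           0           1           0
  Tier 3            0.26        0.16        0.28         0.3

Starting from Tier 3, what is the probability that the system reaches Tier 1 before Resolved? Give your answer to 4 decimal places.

Let h(s) be the probability of absorption at Tier 1 starting from transient state s. Then h(Tier 1) = 1 and h(Resolved) = 0. By first-step analysis:
h(Escalated) = 0.26·h(Escalated) + 0.32·0 + 0.28·1 + 0.14·h(Tier 3)
h(Tier 3) = 0.26·h(Escalated) + 0.16·0 + 0.28·1 + 0.3·h(Tier 3)
Solving: h(Escalated) = 0.4884, h(Tier 3) = 0.5814.
Starting from Tier 3, the probability is 0.5814.

0.5814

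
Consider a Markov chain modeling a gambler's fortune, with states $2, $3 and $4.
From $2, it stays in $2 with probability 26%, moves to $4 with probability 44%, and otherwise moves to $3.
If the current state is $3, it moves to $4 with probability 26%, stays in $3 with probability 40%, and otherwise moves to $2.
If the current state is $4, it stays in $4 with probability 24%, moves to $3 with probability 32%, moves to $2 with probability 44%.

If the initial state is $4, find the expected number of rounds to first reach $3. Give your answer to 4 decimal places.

3.1996

Let t(s) be the expected number of rounds to first reach $3 from state s, with t($3) = 0. Conditioning on the first round:
t($2) = 1 + 0.26·t($2) + 0.44·t($4)
t($4) = 1 + 0.44·t($2) + 0.24·t($4)
Solving: t($2) = 3.2538, t($4) = 3.1996.
Expected rounds from $4 to $3: 3.1996.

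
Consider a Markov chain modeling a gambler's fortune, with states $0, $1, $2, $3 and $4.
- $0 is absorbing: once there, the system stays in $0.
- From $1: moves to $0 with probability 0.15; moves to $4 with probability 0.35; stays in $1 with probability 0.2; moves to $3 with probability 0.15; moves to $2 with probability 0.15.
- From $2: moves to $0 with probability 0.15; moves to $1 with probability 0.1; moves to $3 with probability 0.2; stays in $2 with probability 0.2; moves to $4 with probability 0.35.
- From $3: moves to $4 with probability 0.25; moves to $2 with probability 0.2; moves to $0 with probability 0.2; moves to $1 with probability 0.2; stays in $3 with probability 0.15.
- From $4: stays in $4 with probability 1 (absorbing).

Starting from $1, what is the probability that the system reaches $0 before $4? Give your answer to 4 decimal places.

0.3209

Let h(s) be the probability of absorption at $0 starting from transient state s. Then h($0) = 1 and h($4) = 0. By first-step analysis:
h($1) = 0.15·1 + 0.2·h($1) + 0.15·h($2) + 0.15·h($3) + 0.35·0
h($2) = 0.15·1 + 0.1·h($1) + 0.2·h($2) + 0.2·h($3) + 0.35·0
h($3) = 0.2·1 + 0.2·h($1) + 0.2·h($2) + 0.15·h($3) + 0.25·0
Solving: h($1) = 0.3209, h($2) = 0.3244, h($3) = 0.3871.
Starting from $1, the probability is 0.3209.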